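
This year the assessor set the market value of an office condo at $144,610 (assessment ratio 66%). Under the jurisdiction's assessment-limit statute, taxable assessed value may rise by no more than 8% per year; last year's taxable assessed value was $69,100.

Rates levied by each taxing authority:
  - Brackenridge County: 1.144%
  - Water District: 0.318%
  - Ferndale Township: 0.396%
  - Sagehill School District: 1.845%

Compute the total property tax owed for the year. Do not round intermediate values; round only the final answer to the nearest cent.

$2,763.47

Uncapped assessed value = $144,610 × 0.66 = $95,442.6
Cap limit = $69,100 × 1.08 = $74,628
Taxable assessed value = min($95,442.6, $74,628) = $74,628 (cap binds)
Brackenridge County: $74,628 × 0.01144 = $853.74432
Water District: $74,628 × 0.00318 = $237.31704
Ferndale Township: $74,628 × 0.00396 = $295.52688
Sagehill School District: $74,628 × 0.01845 = $1,376.8866
Total = $2,763.47484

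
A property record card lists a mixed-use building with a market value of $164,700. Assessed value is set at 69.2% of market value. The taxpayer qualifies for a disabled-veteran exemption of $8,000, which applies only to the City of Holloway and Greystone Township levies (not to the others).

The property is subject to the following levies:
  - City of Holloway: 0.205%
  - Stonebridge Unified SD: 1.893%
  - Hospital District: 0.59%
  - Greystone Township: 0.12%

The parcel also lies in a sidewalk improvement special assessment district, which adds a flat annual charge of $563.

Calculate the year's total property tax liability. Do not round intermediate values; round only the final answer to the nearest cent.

Assessed value = $164,700 × 0.692 = $113,972.4
City of Holloway: ($113,972.4 − $8,000) × 0.00205 = $105,972.4 × 0.00205 = $217.24342
Stonebridge Unified SD: $113,972.4 × 0.01893 = $2,157.497532
Hospital District: $113,972.4 × 0.0059 = $672.43716
Greystone Township: ($113,972.4 − $8,000) × 0.0012 = $105,972.4 × 0.0012 = $127.16688
Levies subtotal = $3,174.344992
Total = $3,174.344992 + $563 = $3,737.344992

$3,737.34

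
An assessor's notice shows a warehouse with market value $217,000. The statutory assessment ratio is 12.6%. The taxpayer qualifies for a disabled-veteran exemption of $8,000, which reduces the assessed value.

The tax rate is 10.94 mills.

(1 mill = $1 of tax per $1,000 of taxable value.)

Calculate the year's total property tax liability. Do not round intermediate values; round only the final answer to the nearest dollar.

$212

Assessed value = $217,000 × 0.126 = $27,342
Taxable value = $27,342 − $8,000 = $19,342
Tax = $19,342 × 0.01094 = $211.60148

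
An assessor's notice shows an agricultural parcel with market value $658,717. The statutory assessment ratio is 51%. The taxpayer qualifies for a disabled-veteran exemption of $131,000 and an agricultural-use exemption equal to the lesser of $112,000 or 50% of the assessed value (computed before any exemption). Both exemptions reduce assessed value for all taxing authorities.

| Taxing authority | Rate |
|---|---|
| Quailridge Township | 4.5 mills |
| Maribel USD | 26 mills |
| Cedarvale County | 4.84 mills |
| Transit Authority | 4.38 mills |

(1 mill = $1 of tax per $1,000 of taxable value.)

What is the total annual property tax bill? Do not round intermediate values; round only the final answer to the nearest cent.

$3,691.80

Assessed value = $658,717 × 0.51 = $335,945.67
Agricultural-use exemption = min($112,000, 50% × $335,945.67) = min($112,000, $167,972.835) = $112,000 (dollar cap binds)
Taxable value = $335,945.67 − $131,000 − $112,000 = $92,945.67
Quailridge Township: $92,945.67 × 0.0045 = $418.255515
Maribel USD: $92,945.67 × 0.026 = $2,416.58742
Cedarvale County: $92,945.67 × 0.00484 = $449.8570428
Transit Authority: $92,945.67 × 0.00438 = $407.1020346
Total = $3,691.8020124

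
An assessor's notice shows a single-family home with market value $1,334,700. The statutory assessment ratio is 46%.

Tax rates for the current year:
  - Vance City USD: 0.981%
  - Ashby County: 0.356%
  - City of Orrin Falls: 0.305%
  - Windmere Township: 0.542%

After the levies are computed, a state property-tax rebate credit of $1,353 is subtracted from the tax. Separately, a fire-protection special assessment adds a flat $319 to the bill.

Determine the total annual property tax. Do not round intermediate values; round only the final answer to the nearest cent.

$12,374.93

Assessed value = $1,334,700 × 0.46 = $613,962
Vance City USD: $613,962 × 0.00981 = $6,022.96722
Ashby County: $613,962 × 0.00356 = $2,185.70472
City of Orrin Falls: $613,962 × 0.00305 = $1,872.5841
Windmere Township: $613,962 × 0.00542 = $3,327.67404
Levies subtotal = $13,408.93008
After credit = $13,408.93008 − $1,353 = $12,055.93008
Total = $12,055.93008 + $319 = $12,374.93008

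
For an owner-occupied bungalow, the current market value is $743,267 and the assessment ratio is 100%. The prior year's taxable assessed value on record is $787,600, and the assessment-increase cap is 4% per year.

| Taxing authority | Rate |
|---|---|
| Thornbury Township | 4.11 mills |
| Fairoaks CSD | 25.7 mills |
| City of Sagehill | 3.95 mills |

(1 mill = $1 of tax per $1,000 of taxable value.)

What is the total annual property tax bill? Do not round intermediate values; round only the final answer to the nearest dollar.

Uncapped assessed value = $743,267 × 1 = $743,267
Cap limit = $787,600 × 1.04 = $819,104
Taxable assessed value = min($743,267, $819,104) = $743,267 (cap does not bind)
Thornbury Township: $743,267 × 0.00411 = $3,054.82737
Fairoaks CSD: $743,267 × 0.0257 = $19,101.9619
City of Sagehill: $743,267 × 0.00395 = $2,935.90465
Total = $25,092.69392

$25,093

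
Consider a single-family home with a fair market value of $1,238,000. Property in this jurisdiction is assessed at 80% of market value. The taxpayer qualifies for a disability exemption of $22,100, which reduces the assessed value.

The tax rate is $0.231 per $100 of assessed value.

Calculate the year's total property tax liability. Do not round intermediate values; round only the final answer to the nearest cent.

$2,236.77

Assessed value = $1,238,000 × 0.8 = $990,400
Taxable value = $990,400 − $22,100 = $968,300
Tax = $968,300 × 0.00231 = $2,236.773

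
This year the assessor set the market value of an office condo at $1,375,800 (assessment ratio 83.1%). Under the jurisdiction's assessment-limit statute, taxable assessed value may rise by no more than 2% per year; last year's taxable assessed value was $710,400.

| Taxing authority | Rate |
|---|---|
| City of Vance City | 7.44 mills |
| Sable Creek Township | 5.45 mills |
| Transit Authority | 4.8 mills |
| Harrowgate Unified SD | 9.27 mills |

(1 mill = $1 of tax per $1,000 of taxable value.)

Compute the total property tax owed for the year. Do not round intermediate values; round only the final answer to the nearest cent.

$19,535.43

Uncapped assessed value = $1,375,800 × 0.831 = $1,143,289.8
Cap limit = $710,400 × 1.02 = $724,608
Taxable assessed value = min($1,143,289.8, $724,608) = $724,608 (cap binds)
City of Vance City: $724,608 × 0.00744 = $5,391.08352
Sable Creek Township: $724,608 × 0.00545 = $3,949.1136
Transit Authority: $724,608 × 0.0048 = $3,478.1184
Harrowgate Unified SD: $724,608 × 0.00927 = $6,717.11616
Total = $19,535.43168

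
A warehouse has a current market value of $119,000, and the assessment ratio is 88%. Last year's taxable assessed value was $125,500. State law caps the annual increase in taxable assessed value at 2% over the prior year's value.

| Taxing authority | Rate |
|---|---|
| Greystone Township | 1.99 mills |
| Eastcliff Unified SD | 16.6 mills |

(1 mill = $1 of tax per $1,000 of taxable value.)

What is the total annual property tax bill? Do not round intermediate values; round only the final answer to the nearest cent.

$1,946.74

Uncapped assessed value = $119,000 × 0.88 = $104,720
Cap limit = $125,500 × 1.02 = $128,010
Taxable assessed value = min($104,720, $128,010) = $104,720 (cap does not bind)
Greystone Township: $104,720 × 0.00199 = $208.3928
Eastcliff Unified SD: $104,720 × 0.0166 = $1,738.352
Total = $1,946.7448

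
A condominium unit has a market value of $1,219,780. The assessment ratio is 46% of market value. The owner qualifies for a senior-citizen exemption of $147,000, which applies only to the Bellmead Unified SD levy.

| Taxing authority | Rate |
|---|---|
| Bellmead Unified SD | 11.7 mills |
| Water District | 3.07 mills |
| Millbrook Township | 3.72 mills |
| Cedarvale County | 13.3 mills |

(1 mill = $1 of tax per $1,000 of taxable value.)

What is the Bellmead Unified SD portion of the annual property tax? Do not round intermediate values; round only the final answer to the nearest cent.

Assessed value = $1,219,780 × 0.46 = $561,098.8
Bellmead Unified SD taxable value = $561,098.8 − $147,000 = $414,098.8
Bellmead Unified SD levy = $414,098.8 × 0.0117 = $4,844.95596

$4,844.96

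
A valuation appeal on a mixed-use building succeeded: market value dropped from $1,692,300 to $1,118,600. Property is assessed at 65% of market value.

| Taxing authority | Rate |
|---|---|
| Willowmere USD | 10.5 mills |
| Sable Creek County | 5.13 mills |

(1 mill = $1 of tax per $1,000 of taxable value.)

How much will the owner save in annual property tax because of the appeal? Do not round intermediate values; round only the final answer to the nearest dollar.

Old assessed value = $1,692,300 × 0.65 = $1,099,995
New assessed value = $1,118,600 × 0.65 = $727,090
Combined rate = 0.0105 + 0.00513 = 0.01563
Old tax = $1,099,995 × 0.01563 = $17,192.92185
New tax = $727,090 × 0.01563 = $11,364.4167
Reduction = $17,192.92185 − $11,364.4167 = $5,828.50515

$5,829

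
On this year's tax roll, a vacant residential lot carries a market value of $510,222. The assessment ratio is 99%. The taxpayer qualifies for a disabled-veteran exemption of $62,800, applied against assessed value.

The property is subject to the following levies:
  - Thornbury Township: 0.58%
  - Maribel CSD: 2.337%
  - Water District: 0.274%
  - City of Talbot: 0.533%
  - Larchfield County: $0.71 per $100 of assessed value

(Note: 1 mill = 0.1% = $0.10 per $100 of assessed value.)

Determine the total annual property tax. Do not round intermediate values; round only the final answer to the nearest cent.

Assessed value = $510,222 × 0.99 = $505,119.78
Taxable value = $505,119.78 − $62,800 = $442,319.78
Thornbury Township: $442,319.78 × 0.0058 = $2,565.454724
Maribel CSD: $442,319.78 × 0.02337 = $10,337.0132586
Water District: $442,319.78 × 0.00274 = $1,211.9561972
City of Talbot: $442,319.78 × 0.00533 = $2,357.5644274
Larchfield County: $442,319.78 × 0.0071 = $3,140.470438
Total = $19,612.4590452

$19,612.46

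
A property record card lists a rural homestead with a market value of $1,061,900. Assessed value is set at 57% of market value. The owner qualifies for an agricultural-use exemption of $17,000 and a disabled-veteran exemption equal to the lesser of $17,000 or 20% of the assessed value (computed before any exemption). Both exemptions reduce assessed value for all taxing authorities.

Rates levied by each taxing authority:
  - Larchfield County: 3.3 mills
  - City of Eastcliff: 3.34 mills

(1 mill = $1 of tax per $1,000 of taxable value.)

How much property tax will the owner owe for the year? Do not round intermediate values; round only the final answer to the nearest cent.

Assessed value = $1,061,900 × 0.57 = $605,283
Disabled-veteran exemption = min($17,000, 20% × $605,283) = min($17,000, $121,056.6) = $17,000 (dollar cap binds)
Taxable value = $605,283 − $17,000 − $17,000 = $571,283
Larchfield County: $571,283 × 0.0033 = $1,885.2339
City of Eastcliff: $571,283 × 0.00334 = $1,908.08522
Total = $3,793.31912

$3,793.32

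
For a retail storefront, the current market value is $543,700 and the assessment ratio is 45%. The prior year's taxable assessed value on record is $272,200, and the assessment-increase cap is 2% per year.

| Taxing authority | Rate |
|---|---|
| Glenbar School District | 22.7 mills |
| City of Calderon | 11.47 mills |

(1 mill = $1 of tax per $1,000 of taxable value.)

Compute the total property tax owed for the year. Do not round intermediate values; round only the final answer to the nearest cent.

Uncapped assessed value = $543,700 × 0.45 = $244,665
Cap limit = $272,200 × 1.02 = $277,644
Taxable assessed value = min($244,665, $277,644) = $244,665 (cap does not bind)
Glenbar School District: $244,665 × 0.0227 = $5,553.8955
City of Calderon: $244,665 × 0.01147 = $2,806.30755
Total = $8,360.20305

$8,360.20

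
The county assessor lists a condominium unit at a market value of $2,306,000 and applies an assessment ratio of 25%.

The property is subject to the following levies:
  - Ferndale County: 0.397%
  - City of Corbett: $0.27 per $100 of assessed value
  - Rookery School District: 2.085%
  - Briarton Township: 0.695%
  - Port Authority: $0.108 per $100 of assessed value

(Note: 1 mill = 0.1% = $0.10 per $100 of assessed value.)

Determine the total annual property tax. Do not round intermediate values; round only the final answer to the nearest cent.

$20,494.58

Assessed value = $2,306,000 × 0.25 = $576,500
Ferndale County: $576,500 × 0.00397 = $2,288.705
City of Corbett: $576,500 × 0.0027 = $1,556.55
Rookery School District: $576,500 × 0.02085 = $12,020.025
Briarton Township: $576,500 × 0.00695 = $4,006.675
Port Authority: $576,500 × 0.00108 = $622.62
Total = $20,494.575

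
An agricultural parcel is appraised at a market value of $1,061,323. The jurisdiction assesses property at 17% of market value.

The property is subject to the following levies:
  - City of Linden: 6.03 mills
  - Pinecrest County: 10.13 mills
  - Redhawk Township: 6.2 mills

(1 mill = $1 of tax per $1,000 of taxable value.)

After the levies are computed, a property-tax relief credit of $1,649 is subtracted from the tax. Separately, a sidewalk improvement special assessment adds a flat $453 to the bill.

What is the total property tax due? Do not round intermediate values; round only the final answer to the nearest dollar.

Assessed value = $1,061,323 × 0.17 = $180,424.91
City of Linden: $180,424.91 × 0.00603 = $1,087.9622073
Pinecrest County: $180,424.91 × 0.01013 = $1,827.7043383
Redhawk Township: $180,424.91 × 0.0062 = $1,118.634442
Levies subtotal = $4,034.3009876
After credit = $4,034.3009876 − $1,649 = $2,385.3009876
Total = $2,385.3009876 + $453 = $2,838.3009876

$2,838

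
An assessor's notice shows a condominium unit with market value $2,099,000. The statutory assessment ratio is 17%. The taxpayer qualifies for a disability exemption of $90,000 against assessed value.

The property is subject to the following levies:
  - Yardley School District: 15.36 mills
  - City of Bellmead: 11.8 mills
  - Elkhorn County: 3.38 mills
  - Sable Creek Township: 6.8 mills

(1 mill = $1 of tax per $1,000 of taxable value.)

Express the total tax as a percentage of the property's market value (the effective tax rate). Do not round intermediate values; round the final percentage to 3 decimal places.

Assessed value = $2,099,000 × 0.17 = $356,830
Taxable value = $356,830 − $90,000 = $266,830
Yardley School District: $266,830 × 0.01536 = $4,098.5088
City of Bellmead: $266,830 × 0.0118 = $3,148.594
Elkhorn County: $266,830 × 0.00338 = $901.8854
Sable Creek Township: $266,830 × 0.0068 = $1,814.444
Total tax = $9,963.4322
Effective rate = $9,963.4322 ÷ $2,099,000 = 0.475% of market value

0.475%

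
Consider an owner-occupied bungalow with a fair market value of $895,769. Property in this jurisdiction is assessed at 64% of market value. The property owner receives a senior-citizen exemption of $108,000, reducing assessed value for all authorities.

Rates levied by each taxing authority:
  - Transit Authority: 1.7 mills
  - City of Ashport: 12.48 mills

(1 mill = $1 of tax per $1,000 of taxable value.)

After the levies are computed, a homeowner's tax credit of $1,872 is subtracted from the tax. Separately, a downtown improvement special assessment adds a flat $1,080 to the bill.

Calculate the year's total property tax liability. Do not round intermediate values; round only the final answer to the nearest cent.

$5,805.84

Assessed value = $895,769 × 0.64 = $573,292.16
Taxable value = $573,292.16 − $108,000 = $465,292.16
Transit Authority: $465,292.16 × 0.0017 = $790.996672
City of Ashport: $465,292.16 × 0.01248 = $5,806.8461568
Levies subtotal = $6,597.8428288
After credit = $6,597.8428288 − $1,872 = $4,725.8428288
Total = $4,725.8428288 + $1,080 = $5,805.8428288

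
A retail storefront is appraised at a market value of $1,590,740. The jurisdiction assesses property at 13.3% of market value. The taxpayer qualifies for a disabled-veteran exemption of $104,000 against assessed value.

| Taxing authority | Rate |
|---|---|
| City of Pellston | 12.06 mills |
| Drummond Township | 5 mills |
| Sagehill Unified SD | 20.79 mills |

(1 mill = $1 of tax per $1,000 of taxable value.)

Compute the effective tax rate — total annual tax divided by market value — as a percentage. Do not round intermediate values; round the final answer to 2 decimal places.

0.26%

Assessed value = $1,590,740 × 0.133 = $211,568.42
Taxable value = $211,568.42 − $104,000 = $107,568.42
City of Pellston: $107,568.42 × 0.01206 = $1,297.2751452
Drummond Township: $107,568.42 × 0.005 = $537.8421
Sagehill Unified SD: $107,568.42 × 0.02079 = $2,236.3474518
Total tax = $4,071.464697
Effective rate = $4,071.464697 ÷ $1,590,740 = 0.26% of market value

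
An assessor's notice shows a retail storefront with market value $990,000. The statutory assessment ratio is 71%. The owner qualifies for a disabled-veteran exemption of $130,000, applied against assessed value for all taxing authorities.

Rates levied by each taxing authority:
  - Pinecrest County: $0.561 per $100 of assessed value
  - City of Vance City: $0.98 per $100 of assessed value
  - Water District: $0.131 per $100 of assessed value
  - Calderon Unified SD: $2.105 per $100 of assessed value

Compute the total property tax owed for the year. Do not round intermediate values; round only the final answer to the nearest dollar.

$21,638

Assessed value = $990,000 × 0.71 = $702,900
Taxable value = $702,900 − $130,000 = $572,900
Pinecrest County: $572,900 × 0.00561 = $3,213.969
City of Vance City: $572,900 × 0.0098 = $5,614.42
Water District: $572,900 × 0.00131 = $750.499
Calderon Unified SD: $572,900 × 0.02105 = $12,059.545
Total = $3,213.969 + $5,614.42 + $750.499 + $12,059.545 = $21,638.433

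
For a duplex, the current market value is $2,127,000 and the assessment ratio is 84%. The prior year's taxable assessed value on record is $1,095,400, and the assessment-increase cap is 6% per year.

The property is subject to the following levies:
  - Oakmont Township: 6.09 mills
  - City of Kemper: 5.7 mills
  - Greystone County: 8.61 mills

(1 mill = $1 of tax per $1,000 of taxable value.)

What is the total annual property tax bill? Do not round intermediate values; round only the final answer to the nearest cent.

$23,686.93

Uncapped assessed value = $2,127,000 × 0.84 = $1,786,680
Cap limit = $1,095,400 × 1.06 = $1,161,124
Taxable assessed value = min($1,786,680, $1,161,124) = $1,161,124 (cap binds)
Oakmont Township: $1,161,124 × 0.00609 = $7,071.24516
City of Kemper: $1,161,124 × 0.0057 = $6,618.4068
Greystone County: $1,161,124 × 0.00861 = $9,997.27764
Total = $23,686.9296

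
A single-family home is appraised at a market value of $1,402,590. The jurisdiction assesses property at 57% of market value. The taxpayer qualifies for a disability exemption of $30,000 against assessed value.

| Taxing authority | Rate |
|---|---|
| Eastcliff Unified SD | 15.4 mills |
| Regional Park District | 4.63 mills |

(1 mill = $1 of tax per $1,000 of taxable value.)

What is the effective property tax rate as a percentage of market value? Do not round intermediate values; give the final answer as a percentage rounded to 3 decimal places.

Assessed value = $1,402,590 × 0.57 = $799,476.3
Taxable value = $799,476.3 − $30,000 = $769,476.3
Eastcliff Unified SD: $769,476.3 × 0.0154 = $11,849.93502
Regional Park District: $769,476.3 × 0.00463 = $3,562.675269
Total tax = $15,412.610289
Effective rate = $15,412.610289 ÷ $1,402,590 = 1.099% of market value

1.099%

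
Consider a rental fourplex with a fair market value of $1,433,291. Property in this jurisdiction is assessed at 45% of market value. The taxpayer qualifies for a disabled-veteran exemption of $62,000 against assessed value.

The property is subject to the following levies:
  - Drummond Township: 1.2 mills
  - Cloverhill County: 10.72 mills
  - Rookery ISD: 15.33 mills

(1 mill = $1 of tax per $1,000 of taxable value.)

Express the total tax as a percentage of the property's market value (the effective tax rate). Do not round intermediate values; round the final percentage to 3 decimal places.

1.108%

Assessed value = $1,433,291 × 0.45 = $644,980.95
Taxable value = $644,980.95 − $62,000 = $582,980.95
Drummond Township: $582,980.95 × 0.0012 = $699.57714
Cloverhill County: $582,980.95 × 0.01072 = $6,249.555784
Rookery ISD: $582,980.95 × 0.01533 = $8,937.0979635
Total tax = $15,886.2308875
Effective rate = $15,886.2308875 ÷ $1,433,291 = 1.108% of market value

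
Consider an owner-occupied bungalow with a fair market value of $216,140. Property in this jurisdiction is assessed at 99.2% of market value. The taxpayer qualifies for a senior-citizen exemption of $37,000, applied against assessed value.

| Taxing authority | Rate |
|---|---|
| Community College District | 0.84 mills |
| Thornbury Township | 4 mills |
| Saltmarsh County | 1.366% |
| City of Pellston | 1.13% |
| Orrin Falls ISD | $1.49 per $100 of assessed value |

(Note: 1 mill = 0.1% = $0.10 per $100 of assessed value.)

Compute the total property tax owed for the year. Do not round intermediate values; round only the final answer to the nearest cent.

Assessed value = $216,140 × 0.992 = $214,410.88
Taxable value = $214,410.88 − $37,000 = $177,410.88
Community College District: $177,410.88 × 0.00084 = $149.0251392
Thornbury Township: $177,410.88 × 0.004 = $709.64352
Saltmarsh County: $177,410.88 × 0.01366 = $2,423.4326208
City of Pellston: $177,410.88 × 0.0113 = $2,004.742944
Orrin Falls ISD: $177,410.88 × 0.0149 = $2,643.422112
Total = $7,930.266336

$7,930.27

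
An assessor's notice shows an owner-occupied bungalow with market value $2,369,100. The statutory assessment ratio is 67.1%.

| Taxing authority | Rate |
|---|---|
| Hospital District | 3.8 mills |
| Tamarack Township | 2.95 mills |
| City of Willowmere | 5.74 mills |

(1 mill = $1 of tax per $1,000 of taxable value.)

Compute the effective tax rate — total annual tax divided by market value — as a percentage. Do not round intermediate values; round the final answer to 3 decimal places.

Assessed value = $2,369,100 × 0.671 = $1,589,666.1
Hospital District: $1,589,666.1 × 0.0038 = $6,040.73118
Tamarack Township: $1,589,666.1 × 0.00295 = $4,689.514995
City of Willowmere: $1,589,666.1 × 0.00574 = $9,124.683414
Total tax = $19,854.929589
Effective rate = $19,854.929589 ÷ $2,369,100 = 0.838% of market value

0.838%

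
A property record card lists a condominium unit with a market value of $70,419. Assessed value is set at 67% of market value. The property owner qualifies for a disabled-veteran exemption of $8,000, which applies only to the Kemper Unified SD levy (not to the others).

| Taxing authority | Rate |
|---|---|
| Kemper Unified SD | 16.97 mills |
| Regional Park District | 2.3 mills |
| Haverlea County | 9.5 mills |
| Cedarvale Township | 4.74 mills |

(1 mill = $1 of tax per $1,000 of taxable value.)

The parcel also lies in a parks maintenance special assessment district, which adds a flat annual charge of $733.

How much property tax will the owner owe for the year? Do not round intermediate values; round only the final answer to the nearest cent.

Assessed value = $70,419 × 0.67 = $47,180.73
Kemper Unified SD: ($47,180.73 − $8,000) × 0.01697 = $39,180.73 × 0.01697 = $664.8969881
Regional Park District: $47,180.73 × 0.0023 = $108.515679
Haverlea County: $47,180.73 × 0.0095 = $448.216935
Cedarvale Township: $47,180.73 × 0.00474 = $223.6366602
Levies subtotal = $1,445.2662623
Total = $1,445.2662623 + $733 = $2,178.2662623

$2,178.27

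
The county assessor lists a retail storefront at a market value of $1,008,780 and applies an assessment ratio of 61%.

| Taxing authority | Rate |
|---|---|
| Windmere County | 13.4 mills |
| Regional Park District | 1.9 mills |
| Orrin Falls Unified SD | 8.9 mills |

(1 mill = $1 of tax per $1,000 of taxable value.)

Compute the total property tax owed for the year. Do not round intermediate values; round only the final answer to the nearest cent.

$14,891.61

Assessed value = $1,008,780 × 0.61 = $615,355.8
Windmere County: $615,355.8 × 0.0134 = $8,245.76772
Regional Park District: $615,355.8 × 0.0019 = $1,169.17602
Orrin Falls Unified SD: $615,355.8 × 0.0089 = $5,476.66662
Total = $8,245.76772 + $1,169.17602 + $5,476.66662 = $14,891.61036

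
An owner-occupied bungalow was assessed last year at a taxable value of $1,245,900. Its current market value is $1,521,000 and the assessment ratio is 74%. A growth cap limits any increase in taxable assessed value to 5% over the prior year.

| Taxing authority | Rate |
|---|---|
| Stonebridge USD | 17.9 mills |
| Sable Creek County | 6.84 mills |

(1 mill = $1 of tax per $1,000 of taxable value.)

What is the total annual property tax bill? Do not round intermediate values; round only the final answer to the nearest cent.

Uncapped assessed value = $1,521,000 × 0.74 = $1,125,540
Cap limit = $1,245,900 × 1.05 = $1,308,195
Taxable assessed value = min($1,125,540, $1,308,195) = $1,125,540 (cap does not bind)
Stonebridge USD: $1,125,540 × 0.0179 = $20,147.166
Sable Creek County: $1,125,540 × 0.00684 = $7,698.6936
Total = $27,845.8596

$27,845.86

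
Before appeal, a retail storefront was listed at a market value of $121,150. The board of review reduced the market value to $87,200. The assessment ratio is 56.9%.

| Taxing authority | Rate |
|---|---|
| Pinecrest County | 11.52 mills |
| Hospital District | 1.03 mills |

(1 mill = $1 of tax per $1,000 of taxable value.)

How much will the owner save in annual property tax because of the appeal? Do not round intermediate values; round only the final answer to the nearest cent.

Old assessed value = $121,150 × 0.569 = $68,934.35
New assessed value = $87,200 × 0.569 = $49,616.8
Combined rate = 0.01152 + 0.00103 = 0.01255
Old tax = $68,934.35 × 0.01255 = $865.1260925
New tax = $49,616.8 × 0.01255 = $622.69084
Reduction = $865.1260925 − $622.69084 = $242.4352525

$242.44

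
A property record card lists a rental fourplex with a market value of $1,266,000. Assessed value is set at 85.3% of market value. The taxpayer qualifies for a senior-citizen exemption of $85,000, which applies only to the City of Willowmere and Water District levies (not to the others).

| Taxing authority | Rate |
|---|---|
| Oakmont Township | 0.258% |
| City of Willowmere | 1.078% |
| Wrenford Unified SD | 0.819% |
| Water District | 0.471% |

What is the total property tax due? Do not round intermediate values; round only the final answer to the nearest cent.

Assessed value = $1,266,000 × 0.853 = $1,079,898
Oakmont Township: $1,079,898 × 0.00258 = $2,786.13684
City of Willowmere: ($1,079,898 − $85,000) × 0.01078 = $994,898 × 0.01078 = $10,725.00044
Wrenford Unified SD: $1,079,898 × 0.00819 = $8,844.36462
Water District: ($1,079,898 − $85,000) × 0.00471 = $994,898 × 0.00471 = $4,685.96958
Total = $27,041.47148

$27,041.47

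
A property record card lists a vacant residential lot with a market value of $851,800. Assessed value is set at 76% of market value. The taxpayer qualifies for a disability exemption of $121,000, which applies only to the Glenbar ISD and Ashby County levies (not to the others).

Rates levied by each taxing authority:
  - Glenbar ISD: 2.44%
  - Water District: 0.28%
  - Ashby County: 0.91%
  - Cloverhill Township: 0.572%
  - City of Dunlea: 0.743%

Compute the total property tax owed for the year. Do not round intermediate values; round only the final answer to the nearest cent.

$27,958.85

Assessed value = $851,800 × 0.76 = $647,368
Glenbar ISD: ($647,368 − $121,000) × 0.0244 = $526,368 × 0.0244 = $12,843.3792
Water District: $647,368 × 0.0028 = $1,812.6304
Ashby County: ($647,368 − $121,000) × 0.0091 = $526,368 × 0.0091 = $4,789.9488
Cloverhill Township: $647,368 × 0.00572 = $3,702.94496
City of Dunlea: $647,368 × 0.00743 = $4,809.94424
Total = $27,958.8476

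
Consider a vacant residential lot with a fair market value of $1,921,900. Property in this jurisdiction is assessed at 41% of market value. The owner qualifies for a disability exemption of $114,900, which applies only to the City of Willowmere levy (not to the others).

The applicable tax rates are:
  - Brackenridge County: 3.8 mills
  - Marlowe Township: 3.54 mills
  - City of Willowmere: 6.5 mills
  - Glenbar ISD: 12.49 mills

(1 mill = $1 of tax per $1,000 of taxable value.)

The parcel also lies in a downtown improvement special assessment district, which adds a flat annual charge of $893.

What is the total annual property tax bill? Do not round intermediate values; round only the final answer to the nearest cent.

$20,893.64

Assessed value = $1,921,900 × 0.41 = $787,979
Brackenridge County: $787,979 × 0.0038 = $2,994.3202
Marlowe Township: $787,979 × 0.00354 = $2,789.44566
City of Willowmere: ($787,979 − $114,900) × 0.0065 = $673,079 × 0.0065 = $4,375.0135
Glenbar ISD: $787,979 × 0.01249 = $9,841.85771
Levies subtotal = $20,000.63707
Total = $20,000.63707 + $893 = $20,893.63707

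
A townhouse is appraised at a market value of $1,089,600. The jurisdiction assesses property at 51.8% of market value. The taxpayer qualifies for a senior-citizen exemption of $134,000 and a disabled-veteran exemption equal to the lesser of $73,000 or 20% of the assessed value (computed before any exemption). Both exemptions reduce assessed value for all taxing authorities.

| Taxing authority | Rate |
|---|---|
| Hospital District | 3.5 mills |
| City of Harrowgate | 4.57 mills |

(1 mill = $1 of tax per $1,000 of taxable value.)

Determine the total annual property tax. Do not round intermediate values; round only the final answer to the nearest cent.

$2,884.32

Assessed value = $1,089,600 × 0.518 = $564,412.8
Disabled-veteran exemption = min($73,000, 20% × $564,412.8) = min($73,000, $112,882.56) = $73,000 (dollar cap binds)
Taxable value = $564,412.8 − $134,000 − $73,000 = $357,412.8
Hospital District: $357,412.8 × 0.0035 = $1,250.9448
City of Harrowgate: $357,412.8 × 0.00457 = $1,633.376496
Total = $2,884.321296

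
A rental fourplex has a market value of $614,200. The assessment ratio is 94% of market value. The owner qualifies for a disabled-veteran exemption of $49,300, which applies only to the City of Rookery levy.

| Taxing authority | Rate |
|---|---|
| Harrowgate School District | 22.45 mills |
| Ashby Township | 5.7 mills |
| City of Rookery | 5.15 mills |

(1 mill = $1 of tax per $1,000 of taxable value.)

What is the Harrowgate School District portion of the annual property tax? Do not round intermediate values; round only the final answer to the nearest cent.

$12,961.46

Assessed value = $614,200 × 0.94 = $577,348
Harrowgate School District taxable value = $577,348 (exemption does not apply)
Harrowgate School District levy = $577,348 × 0.02245 = $12,961.4626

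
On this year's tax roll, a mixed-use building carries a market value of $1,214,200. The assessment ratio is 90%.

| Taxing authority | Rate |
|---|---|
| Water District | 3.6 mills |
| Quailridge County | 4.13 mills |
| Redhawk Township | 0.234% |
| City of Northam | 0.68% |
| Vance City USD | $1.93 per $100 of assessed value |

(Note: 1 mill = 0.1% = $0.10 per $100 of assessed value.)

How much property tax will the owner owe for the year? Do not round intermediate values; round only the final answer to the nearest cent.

Assessed value = $1,214,200 × 0.9 = $1,092,780
Water District: $1,092,780 × 0.0036 = $3,934.008
Quailridge County: $1,092,780 × 0.00413 = $4,513.1814
Redhawk Township: $1,092,780 × 0.00234 = $2,557.1052
City of Northam: $1,092,780 × 0.0068 = $7,430.904
Vance City USD: $1,092,780 × 0.0193 = $21,090.654
Total = $39,525.8526

$39,525.85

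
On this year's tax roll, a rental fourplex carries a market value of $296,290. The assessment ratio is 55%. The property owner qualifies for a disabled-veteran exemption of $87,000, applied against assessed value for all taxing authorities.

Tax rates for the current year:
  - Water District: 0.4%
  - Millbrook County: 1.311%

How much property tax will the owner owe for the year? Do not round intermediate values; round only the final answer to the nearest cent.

Assessed value = $296,290 × 0.55 = $162,959.5
Taxable value = $162,959.5 − $87,000 = $75,959.5
Water District: $75,959.5 × 0.004 = $303.838
Millbrook County: $75,959.5 × 0.01311 = $995.829045
Total = $303.838 + $995.829045 = $1,299.667045

$1,299.67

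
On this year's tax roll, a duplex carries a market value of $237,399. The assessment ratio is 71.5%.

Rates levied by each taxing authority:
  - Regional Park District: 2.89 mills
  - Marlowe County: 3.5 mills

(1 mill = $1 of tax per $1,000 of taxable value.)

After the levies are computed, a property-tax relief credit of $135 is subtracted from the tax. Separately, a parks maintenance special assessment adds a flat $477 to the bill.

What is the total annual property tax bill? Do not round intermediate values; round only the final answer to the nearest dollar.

Assessed value = $237,399 × 0.715 = $169,740.285
Regional Park District: $169,740.285 × 0.00289 = $490.54942365
Marlowe County: $169,740.285 × 0.0035 = $594.0909975
Levies subtotal = $1,084.64042115
After credit = $1,084.64042115 − $135 = $949.64042115
Total = $949.64042115 + $477 = $1,426.64042115

$1,427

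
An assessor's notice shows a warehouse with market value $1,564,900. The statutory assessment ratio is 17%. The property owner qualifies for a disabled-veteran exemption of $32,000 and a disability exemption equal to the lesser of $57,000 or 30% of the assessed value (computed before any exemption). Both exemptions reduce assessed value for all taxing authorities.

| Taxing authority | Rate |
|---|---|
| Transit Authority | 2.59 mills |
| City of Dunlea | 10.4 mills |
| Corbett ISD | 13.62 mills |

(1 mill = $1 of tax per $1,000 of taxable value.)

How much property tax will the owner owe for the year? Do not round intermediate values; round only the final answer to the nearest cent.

Assessed value = $1,564,900 × 0.17 = $266,033
Disability exemption = min($57,000, 30% × $266,033) = min($57,000, $79,809.9) = $57,000 (dollar cap binds)
Taxable value = $266,033 − $32,000 − $57,000 = $177,033
Transit Authority: $177,033 × 0.00259 = $458.51547
City of Dunlea: $177,033 × 0.0104 = $1,841.1432
Corbett ISD: $177,033 × 0.01362 = $2,411.18946
Total = $4,710.84813

$4,710.85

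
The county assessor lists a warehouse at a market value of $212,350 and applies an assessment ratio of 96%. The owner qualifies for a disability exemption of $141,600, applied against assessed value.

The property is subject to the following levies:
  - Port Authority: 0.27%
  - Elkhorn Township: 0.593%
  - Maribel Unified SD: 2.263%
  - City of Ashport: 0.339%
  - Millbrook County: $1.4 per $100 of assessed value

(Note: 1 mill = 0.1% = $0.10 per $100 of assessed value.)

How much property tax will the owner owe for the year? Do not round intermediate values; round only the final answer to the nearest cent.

Assessed value = $212,350 × 0.96 = $203,856
Taxable value = $203,856 − $141,600 = $62,256
Port Authority: $62,256 × 0.0027 = $168.0912
Elkhorn Township: $62,256 × 0.00593 = $369.17808
Maribel Unified SD: $62,256 × 0.02263 = $1,408.85328
City of Ashport: $62,256 × 0.00339 = $211.04784
Millbrook County: $62,256 × 0.014 = $871.584
Total = $3,028.7544

$3,028.75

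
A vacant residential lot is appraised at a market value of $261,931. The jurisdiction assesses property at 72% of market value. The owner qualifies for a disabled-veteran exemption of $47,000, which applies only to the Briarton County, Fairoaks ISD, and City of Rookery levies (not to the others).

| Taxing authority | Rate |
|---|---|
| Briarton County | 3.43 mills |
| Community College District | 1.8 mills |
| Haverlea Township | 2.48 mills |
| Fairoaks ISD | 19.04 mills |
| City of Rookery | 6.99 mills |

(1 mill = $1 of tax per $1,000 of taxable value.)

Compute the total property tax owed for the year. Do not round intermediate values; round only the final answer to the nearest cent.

Assessed value = $261,931 × 0.72 = $188,590.32
Briarton County: ($188,590.32 − $47,000) × 0.00343 = $141,590.32 × 0.00343 = $485.6547976
Community College District: $188,590.32 × 0.0018 = $339.462576
Haverlea Township: $188,590.32 × 0.00248 = $467.7039936
Fairoaks ISD: ($188,590.32 − $47,000) × 0.01904 = $141,590.32 × 0.01904 = $2,695.8796928
City of Rookery: ($188,590.32 − $47,000) × 0.00699 = $141,590.32 × 0.00699 = $989.7163368
Total = $4,978.4173968

$4,978.42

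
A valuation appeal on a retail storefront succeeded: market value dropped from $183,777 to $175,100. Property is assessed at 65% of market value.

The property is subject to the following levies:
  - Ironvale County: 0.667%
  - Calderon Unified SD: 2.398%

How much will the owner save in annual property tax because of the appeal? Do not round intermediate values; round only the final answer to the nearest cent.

$172.87

Old assessed value = $183,777 × 0.65 = $119,455.05
New assessed value = $175,100 × 0.65 = $113,815
Combined rate = 0.00667 + 0.02398 = 0.03065
Old tax = $119,455.05 × 0.03065 = $3,661.2972825
New tax = $113,815 × 0.03065 = $3,488.42975
Reduction = $3,661.2972825 − $3,488.42975 = $172.8675325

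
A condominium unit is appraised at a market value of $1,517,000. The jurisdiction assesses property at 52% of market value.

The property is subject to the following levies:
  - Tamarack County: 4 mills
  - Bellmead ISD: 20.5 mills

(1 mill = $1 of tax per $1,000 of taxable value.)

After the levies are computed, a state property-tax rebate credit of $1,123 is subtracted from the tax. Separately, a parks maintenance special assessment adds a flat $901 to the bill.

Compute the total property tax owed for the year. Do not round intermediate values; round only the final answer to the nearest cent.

$19,104.58

Assessed value = $1,517,000 × 0.52 = $788,840
Tamarack County: $788,840 × 0.004 = $3,155.36
Bellmead ISD: $788,840 × 0.0205 = $16,171.22
Levies subtotal = $19,326.58
After credit = $19,326.58 − $1,123 = $18,203.58
Total = $18,203.58 + $901 = $19,104.58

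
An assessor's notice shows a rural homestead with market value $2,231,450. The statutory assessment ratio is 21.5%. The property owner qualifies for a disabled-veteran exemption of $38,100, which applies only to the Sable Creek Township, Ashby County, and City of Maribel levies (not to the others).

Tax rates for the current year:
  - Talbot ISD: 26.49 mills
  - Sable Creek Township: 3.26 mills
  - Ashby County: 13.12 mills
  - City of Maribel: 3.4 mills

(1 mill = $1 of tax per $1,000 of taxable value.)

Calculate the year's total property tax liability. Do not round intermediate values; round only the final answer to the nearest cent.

Assessed value = $2,231,450 × 0.215 = $479,761.75
Talbot ISD: $479,761.75 × 0.02649 = $12,708.8887575
Sable Creek Township: ($479,761.75 − $38,100) × 0.00326 = $441,661.75 × 0.00326 = $1,439.817305
Ashby County: ($479,761.75 − $38,100) × 0.01312 = $441,661.75 × 0.01312 = $5,794.60216
City of Maribel: ($479,761.75 − $38,100) × 0.0034 = $441,661.75 × 0.0034 = $1,501.64995
Total = $21,444.9581725

$21,444.96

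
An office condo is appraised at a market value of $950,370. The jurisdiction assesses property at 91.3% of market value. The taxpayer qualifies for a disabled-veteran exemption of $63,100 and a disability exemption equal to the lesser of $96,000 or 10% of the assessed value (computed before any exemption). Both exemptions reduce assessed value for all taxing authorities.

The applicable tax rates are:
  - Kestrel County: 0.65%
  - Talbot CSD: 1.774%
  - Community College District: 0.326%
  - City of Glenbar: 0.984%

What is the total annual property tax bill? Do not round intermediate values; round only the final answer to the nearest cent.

$26,803.36

Assessed value = $950,370 × 0.913 = $867,687.81
Disability exemption = min($96,000, 10% × $867,687.81) = min($96,000, $86,768.781) = $86,768.781 (percentage binds)
Taxable value = $867,687.81 − $63,100 − $86,768.781 = $717,819.029
Kestrel County: $717,819.029 × 0.0065 = $4,665.8236885
Talbot CSD: $717,819.029 × 0.01774 = $12,734.10957446
Community College District: $717,819.029 × 0.00326 = $2,340.09003454
City of Glenbar: $717,819.029 × 0.00984 = $7,063.33924536
Total = $26,803.36254286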